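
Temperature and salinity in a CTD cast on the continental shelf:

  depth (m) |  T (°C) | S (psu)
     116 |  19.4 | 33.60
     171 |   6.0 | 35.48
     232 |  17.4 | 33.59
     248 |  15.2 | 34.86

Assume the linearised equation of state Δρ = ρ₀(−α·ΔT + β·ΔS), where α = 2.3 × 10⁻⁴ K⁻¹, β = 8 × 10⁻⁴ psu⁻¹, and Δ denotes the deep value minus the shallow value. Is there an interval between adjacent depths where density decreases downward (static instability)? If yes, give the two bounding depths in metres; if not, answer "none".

Evaluate Δρ/ρ₀ = −αΔT + βΔS across each adjacent pair:
  116–171 m: −αΔT+βΔS = −(2.3 × 10⁻⁴)(-13.4)+(8 × 10⁻⁴)(+1.88) = 4.6 × 10⁻³ → stable
  171–232 m: −αΔT+βΔS = −(2.3 × 10⁻⁴)(+11.4)+(8 × 10⁻⁴)(-1.89) = -4.1 × 10⁻³ → UNSTABLE
  232–248 m: −αΔT+βΔS = −(2.3 × 10⁻⁴)(-2.2)+(8 × 10⁻⁴)(+1.27) = 1.5 × 10⁻³ → stable
The 171–232 m interval has Δρ < 0: lighter water underlies denser water.

171–232 m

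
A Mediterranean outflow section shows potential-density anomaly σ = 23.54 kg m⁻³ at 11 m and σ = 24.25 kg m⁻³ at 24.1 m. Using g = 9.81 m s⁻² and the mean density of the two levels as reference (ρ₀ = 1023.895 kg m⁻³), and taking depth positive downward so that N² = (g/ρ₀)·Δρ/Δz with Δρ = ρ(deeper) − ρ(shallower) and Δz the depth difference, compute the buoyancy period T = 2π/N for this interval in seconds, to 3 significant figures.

Δρ = 1024.25 − 1023.54 = 0.71 kg m⁻³ over Δz = 24.1 − 11 = 13.1 m.
N² = (9.81/1023.895) × (0.71/13.1) = 5.1928 × 10⁻⁴ s⁻².
N = √(5.1928 × 10⁻⁴) = 0.022788 rad s⁻¹, so T = 2π/N = 275.72 s ≈ 276 s.
A positive N² confirms static stability across the interval.

276 s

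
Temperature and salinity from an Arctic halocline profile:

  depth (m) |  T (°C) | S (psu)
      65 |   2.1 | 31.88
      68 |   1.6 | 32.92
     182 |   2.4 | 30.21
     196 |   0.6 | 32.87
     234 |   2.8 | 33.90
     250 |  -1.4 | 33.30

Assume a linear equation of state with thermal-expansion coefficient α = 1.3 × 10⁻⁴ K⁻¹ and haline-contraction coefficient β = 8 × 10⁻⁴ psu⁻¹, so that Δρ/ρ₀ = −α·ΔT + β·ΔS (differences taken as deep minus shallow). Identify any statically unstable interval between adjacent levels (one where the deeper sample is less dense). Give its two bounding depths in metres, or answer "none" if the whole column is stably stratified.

68–182 m

Evaluate Δρ/ρ₀ = −αΔT + βΔS across each adjacent pair:
  65–68 m: −αΔT+βΔS = −(1.3 × 10⁻⁴)(-0.5)+(8 × 10⁻⁴)(+1.04) = 9.0 × 10⁻⁴ → stable
  68–182 m: −αΔT+βΔS = −(1.3 × 10⁻⁴)(+0.8)+(8 × 10⁻⁴)(-2.71) = -2.3 × 10⁻³ → UNSTABLE
  182–196 m: −αΔT+βΔS = −(1.3 × 10⁻⁴)(-1.8)+(8 × 10⁻⁴)(+2.66) = 2.4 × 10⁻³ → stable
  196–234 m: −αΔT+βΔS = −(1.3 × 10⁻⁴)(+2.2)+(8 × 10⁻⁴)(+1.03) = 5.4 × 10⁻⁴ → stable
  234–250 m: −αΔT+βΔS = −(1.3 × 10⁻⁴)(-4.2)+(8 × 10⁻⁴)(-0.60) = 6.6 × 10⁻⁵ → stable
The 68–182 m interval has Δρ < 0: lighter water underlies denser water.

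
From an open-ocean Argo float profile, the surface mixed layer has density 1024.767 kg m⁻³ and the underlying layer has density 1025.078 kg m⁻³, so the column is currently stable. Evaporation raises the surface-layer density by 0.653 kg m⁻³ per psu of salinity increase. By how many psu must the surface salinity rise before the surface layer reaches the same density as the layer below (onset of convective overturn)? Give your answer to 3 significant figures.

0.476 psu

Density deficit of the surface layer: 1025.078 − 1024.767 = 0.311 kg m⁻³.
Required change = 0.311 / 0.653 = 0.476 psu.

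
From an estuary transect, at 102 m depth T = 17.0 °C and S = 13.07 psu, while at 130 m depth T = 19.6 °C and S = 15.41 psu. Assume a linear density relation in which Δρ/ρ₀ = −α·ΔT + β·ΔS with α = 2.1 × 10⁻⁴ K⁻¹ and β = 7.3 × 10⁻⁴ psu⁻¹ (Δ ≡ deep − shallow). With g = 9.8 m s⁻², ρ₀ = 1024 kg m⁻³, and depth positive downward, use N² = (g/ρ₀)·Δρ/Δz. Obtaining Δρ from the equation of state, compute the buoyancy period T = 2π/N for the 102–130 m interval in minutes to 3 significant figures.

5.19 min

ΔT = +2.6 K, ΔS = +2.34 psu (deep − shallow).
Δρ/ρ₀ = −αΔT + βΔS = -5.46 × 10⁻⁴ + 1.7082 × 10⁻³ = 1.1622 × 10⁻³, so Δρ ≈ 1.190 kg m⁻³.
N² = (g/ρ₀)·Δρ/Δz = g·(Δρ/ρ₀)/Δz = 9.8 × 1.1622 × 10⁻³ / 28 = 4.0677 × 10⁻⁴ s⁻².
N = √(4.0677 × 10⁻⁴) = 0.020169 rad s⁻¹ → T = 2π/N = 311.53 s = 5.1922 min ≈ 5.19 min.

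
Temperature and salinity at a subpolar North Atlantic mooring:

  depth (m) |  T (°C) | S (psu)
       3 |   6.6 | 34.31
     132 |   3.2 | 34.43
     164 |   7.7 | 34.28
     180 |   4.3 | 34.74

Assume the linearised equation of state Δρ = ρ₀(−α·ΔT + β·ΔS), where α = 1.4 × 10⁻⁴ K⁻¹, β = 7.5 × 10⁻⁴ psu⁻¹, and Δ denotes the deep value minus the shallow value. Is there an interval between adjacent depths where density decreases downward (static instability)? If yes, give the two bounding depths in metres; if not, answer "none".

Evaluate Δρ/ρ₀ = −αΔT + βΔS across each adjacent pair:
  3–132 m: −αΔT+βΔS = −(1.4 × 10⁻⁴)(-3.4)+(7.5 × 10⁻⁴)(+0.12) = 5.7 × 10⁻⁴ → stable
  132–164 m: −αΔT+βΔS = −(1.4 × 10⁻⁴)(+4.5)+(7.5 × 10⁻⁴)(-0.15) = -7.4 × 10⁻⁴ → UNSTABLE
  164–180 m: −αΔT+βΔS = −(1.4 × 10⁻⁴)(-3.4)+(7.5 × 10⁻⁴)(+0.46) = 8.2 × 10⁻⁴ → stable
The 132–164 m interval has Δρ < 0: lighter water underlies denser water.

132–164 m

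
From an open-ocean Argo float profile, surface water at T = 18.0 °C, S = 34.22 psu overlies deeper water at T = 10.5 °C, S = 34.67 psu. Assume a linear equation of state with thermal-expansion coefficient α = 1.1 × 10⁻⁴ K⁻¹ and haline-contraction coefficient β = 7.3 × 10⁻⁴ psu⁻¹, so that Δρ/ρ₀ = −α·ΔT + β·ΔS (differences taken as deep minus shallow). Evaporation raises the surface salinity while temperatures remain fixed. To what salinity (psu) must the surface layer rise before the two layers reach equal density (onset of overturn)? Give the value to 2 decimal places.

35.80 psu

Neutral buoyancy requires −α(T_deep − T_surf) + β(S_deep − S_surf′) = 0.
S_surf′ = S_deep − (α/β)·ΔT = 34.67 − (1.1 × 10⁻⁴/7.3 × 10⁻⁴)·(-7.5) = 35.8001 psu.
Increase required: 35.8001 − 34.22 = 1.5801 psu.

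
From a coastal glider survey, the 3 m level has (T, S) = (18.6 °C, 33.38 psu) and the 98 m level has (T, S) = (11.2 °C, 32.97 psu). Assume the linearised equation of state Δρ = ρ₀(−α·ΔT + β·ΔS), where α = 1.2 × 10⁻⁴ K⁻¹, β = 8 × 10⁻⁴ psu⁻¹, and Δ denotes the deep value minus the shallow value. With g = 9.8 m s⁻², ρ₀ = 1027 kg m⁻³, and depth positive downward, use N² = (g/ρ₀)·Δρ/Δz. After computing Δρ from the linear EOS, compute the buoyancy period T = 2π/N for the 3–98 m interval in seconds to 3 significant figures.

ΔT = -7.4 K, ΔS = -0.41 psu (deep − shallow).
Δρ/ρ₀ = −αΔT + βΔS = 8.88 × 10⁻⁴ − 3.28 × 10⁻⁴ = 5.60 × 10⁻⁴, so Δρ ≈ 0.5751 kg m⁻³.
N² = (g/ρ₀)·Δρ/Δz = g·(Δρ/ρ₀)/Δz = 9.8 × 5.60 × 10⁻⁴ / 95 = 5.7768 × 10⁻⁵ s⁻².
N = √(5.7768 × 10⁻⁵) = 7.6005 × 10⁻³ rad s⁻¹ → T = 2π/N = 826.68 s ≈ 827 s.

827 s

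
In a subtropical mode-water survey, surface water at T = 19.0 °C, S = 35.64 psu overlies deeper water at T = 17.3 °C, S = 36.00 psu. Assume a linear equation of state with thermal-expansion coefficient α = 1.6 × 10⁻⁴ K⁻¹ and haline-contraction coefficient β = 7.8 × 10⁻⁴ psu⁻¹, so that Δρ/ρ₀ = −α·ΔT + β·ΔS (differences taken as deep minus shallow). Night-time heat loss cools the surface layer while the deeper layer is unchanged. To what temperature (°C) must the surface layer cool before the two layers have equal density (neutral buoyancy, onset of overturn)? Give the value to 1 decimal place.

Neutral buoyancy requires Δρ = 0, i.e. −α(T_deep − T_surf′) + β(S_deep − S_surf) = 0.
T_surf′ = T_deep − (β/α)·ΔS = 17.3 − (7.8 × 10⁻⁴/1.6 × 10⁻⁴)·(+0.36) = 15.545 °C.
Cooling required: 19.0 − (15.545) = 3.455 °C.

15.5 °C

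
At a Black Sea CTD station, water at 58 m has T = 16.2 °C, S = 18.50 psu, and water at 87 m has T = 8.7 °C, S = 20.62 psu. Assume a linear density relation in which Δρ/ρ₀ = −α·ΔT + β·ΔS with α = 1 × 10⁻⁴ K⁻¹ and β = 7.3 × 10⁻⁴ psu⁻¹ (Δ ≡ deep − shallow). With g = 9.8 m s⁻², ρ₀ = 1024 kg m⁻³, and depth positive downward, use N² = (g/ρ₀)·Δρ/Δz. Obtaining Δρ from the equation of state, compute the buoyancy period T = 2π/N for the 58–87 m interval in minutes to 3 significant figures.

ΔT = -7.5 K, ΔS = +2.12 psu (deep − shallow).
Δρ/ρ₀ = −αΔT + βΔS = 7.50 × 10⁻⁴ + 1.5476 × 10⁻³ = 2.2976 × 10⁻³, so Δρ ≈ 2.353 kg m⁻³.
N² = (g/ρ₀)·Δρ/Δz = g·(Δρ/ρ₀)/Δz = 9.8 × 2.2976 × 10⁻³ / 29 = 7.7643 × 10⁻⁴ s⁻².
N = √(7.7643 × 10⁻⁴) = 0.027864 rad s⁻¹ → T = 2π/N = 225.49 s = 3.7582 min ≈ 3.76 min.

3.76 min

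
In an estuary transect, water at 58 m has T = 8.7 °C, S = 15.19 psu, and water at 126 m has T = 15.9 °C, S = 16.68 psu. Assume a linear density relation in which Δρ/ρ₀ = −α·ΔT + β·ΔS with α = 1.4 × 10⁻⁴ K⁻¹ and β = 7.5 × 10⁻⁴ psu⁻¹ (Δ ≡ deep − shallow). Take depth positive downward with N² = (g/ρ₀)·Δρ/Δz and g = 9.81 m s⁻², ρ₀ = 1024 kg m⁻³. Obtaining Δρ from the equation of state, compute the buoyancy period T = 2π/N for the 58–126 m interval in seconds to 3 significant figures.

ΔT = +7.2 K, ΔS = +1.49 psu (deep − shallow).
Δρ/ρ₀ = −αΔT + βΔS = -1.008 × 10⁻³ + 1.1175 × 10⁻³ = 1.095 × 10⁻⁴, so Δρ ≈ 0.1121 kg m⁻³.
N² = (g/ρ₀)·Δρ/Δz = g·(Δρ/ρ₀)/Δz = 9.81 × 1.095 × 10⁻⁴ / 68 = 1.5797 × 10⁻⁵ s⁻².
N = √(1.5797 × 10⁻⁵) = 3.9745 × 10⁻³ rad s⁻¹ → T = 2π/N = 1.5809 × 10³ s ≈ 1.58 × 10³ s.

1.58 × 10³ s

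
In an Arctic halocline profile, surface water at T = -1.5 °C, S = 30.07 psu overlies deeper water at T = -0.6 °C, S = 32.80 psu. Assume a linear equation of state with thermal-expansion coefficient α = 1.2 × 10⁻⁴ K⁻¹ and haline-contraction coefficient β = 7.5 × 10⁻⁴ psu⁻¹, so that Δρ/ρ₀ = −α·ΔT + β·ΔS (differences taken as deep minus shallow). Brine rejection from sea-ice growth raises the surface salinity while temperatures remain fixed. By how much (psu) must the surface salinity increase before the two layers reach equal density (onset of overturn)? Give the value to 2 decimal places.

2.59 psu

Neutral buoyancy requires −α(T_deep − T_surf) + β(S_deep − S_surf′) = 0.
S_surf′ = S_deep − (α/β)·ΔT = 32.80 − (1.2 × 10⁻⁴/7.5 × 10⁻⁴)·(+0.9) = 32.6560 psu.
Increase required: 32.6560 − 30.07 = 2.5860 psu.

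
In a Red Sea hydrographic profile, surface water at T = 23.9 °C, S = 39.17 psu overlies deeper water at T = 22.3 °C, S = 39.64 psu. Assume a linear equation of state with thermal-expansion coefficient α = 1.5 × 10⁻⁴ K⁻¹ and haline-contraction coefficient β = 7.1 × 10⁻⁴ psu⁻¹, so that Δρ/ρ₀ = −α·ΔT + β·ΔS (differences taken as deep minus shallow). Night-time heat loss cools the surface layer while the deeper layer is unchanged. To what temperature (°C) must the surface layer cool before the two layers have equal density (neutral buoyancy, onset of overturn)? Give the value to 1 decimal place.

20.1 °C

Neutral buoyancy requires Δρ = 0, i.e. −α(T_deep − T_surf′) + β(S_deep − S_surf) = 0.
T_surf′ = T_deep − (β/α)·ΔS = 22.3 − (7.1 × 10⁻⁴/1.5 × 10⁻⁴)·(+0.47) = 20.075 °C.
Cooling required: 23.9 − (20.075) = 3.825 °C.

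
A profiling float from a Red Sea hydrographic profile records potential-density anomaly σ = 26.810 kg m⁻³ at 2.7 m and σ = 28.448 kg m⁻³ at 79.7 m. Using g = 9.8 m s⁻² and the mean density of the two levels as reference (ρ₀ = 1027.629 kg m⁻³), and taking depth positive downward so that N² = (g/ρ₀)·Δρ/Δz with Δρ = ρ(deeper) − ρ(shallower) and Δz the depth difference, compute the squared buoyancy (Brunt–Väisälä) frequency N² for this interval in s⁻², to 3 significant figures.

Δρ = 1028.448 − 1026.810 = 1.638 kg m⁻³ over Δz = 79.7 − 2.7 = 77 m.
N² = (9.8/1027.629) × (1.638/77) = 2.0287 × 10⁻⁴ s⁻² ≈ 2.03 × 10⁻⁴ s⁻².
Since Δρ > 0 the layer is stably stratified.

2.03 × 10⁻⁴ s⁻²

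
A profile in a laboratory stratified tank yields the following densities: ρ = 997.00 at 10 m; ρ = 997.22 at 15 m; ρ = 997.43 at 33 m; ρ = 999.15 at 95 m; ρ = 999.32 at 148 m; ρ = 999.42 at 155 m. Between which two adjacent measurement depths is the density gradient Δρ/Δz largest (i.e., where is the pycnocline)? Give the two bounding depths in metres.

Compute the density gradient over each adjacent pair:
  10–15 m: Δρ/Δz = 0.22/5 = 0.044 kg m⁻⁴
  15–33 m: Δρ/Δz = 0.21/18 = 0.012 kg m⁻⁴
  33–95 m: Δρ/Δz = 1.72/62 = 0.028 kg m⁻⁴
  95–148 m: Δρ/Δz = 0.17/53 = 3.2 × 10⁻³ kg m⁻⁴
  148–155 m: Δρ/Δz = 0.10/7 = 0.014 kg m⁻⁴
The largest gradient is in the 10–15 m interval — the pycnocline.

10–15 m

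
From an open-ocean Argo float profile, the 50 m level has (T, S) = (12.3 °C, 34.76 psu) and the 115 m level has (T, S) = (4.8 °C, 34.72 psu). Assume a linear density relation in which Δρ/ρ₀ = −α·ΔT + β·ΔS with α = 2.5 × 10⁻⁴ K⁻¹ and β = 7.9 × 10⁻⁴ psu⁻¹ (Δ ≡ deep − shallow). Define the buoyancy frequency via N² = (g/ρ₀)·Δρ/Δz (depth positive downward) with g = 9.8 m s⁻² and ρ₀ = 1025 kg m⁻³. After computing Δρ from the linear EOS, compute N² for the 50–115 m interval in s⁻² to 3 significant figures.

ΔT = -7.5 K, ΔS = -0.04 psu (deep − shallow).
Δρ/ρ₀ = −αΔT + βΔS = 1.875 × 10⁻³ − 3.16 × 10⁻⁵ = 1.8434 × 10⁻³, so Δρ ≈ 1.889 kg m⁻³.
N² = (g/ρ₀)·Δρ/Δz = g·(Δρ/ρ₀)/Δz = 9.8 × 1.8434 × 10⁻³ / 65 = 2.7793 × 10⁻⁴ s⁻² ≈ 2.78 × 10⁻⁴ s⁻².

2.78 × 10⁻⁴ s⁻²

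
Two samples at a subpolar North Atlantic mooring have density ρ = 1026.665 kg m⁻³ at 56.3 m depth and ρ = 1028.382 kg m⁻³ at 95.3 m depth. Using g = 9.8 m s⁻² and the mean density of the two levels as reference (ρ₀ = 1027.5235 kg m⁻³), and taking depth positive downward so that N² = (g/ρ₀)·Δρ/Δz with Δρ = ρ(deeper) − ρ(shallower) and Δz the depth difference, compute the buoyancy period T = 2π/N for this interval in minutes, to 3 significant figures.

5.11 min

Δρ = 1028.382 − 1026.665 = 1.717 kg m⁻³ over Δz = 95.3 − 56.3 = 39 m.
N² = (9.8/1027.5235) × (1.717/39) = 4.1989 × 10⁻⁴ s⁻².
N = √(4.1989 × 10⁻⁴) = 0.020491 rad s⁻¹, so T = 2π/N = 306.63 s = 5.1105 min ≈ 5.11 min.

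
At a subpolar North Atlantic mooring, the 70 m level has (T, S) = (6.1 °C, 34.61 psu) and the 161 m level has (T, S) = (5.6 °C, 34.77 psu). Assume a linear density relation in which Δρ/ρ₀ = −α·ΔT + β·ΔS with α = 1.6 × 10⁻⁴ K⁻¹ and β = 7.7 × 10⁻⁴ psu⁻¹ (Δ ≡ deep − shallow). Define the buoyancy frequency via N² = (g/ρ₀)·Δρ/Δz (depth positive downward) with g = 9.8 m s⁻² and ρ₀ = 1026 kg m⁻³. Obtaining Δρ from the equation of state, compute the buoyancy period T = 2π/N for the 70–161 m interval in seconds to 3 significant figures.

1.34 × 10³ s

ΔT = -0.5 K, ΔS = +0.16 psu (deep − shallow).
Δρ/ρ₀ = −αΔT + βΔS = 8.00 × 10⁻⁵ + 1.232 × 10⁻⁴ = 2.032 × 10⁻⁴, so Δρ ≈ 0.2085 kg m⁻³.
N² = (g/ρ₀)·Δρ/Δz = g·(Δρ/ρ₀)/Δz = 9.8 × 2.032 × 10⁻⁴ / 91 = 2.1883 × 10⁻⁵ s⁻².
N = √(2.1883 × 10⁻⁵) = 4.6779 × 10⁻³ rad s⁻¹ → T = 2π/N = 1.3432 × 10³ s ≈ 1.34 × 10³ s.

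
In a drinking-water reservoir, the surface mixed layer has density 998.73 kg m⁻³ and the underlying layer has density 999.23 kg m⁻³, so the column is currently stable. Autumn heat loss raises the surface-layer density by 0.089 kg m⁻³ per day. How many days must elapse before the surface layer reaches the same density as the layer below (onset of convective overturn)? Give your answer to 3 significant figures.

Density deficit of the surface layer: 999.23 − 998.73 = 0.5 kg m⁻³.
Required change = 0.5 / 0.089 = 5.62 days.

5.62 days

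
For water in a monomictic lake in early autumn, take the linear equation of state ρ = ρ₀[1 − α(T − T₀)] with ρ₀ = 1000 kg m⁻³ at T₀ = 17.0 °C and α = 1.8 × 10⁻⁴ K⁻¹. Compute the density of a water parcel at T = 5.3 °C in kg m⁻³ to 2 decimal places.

1002.11 kg m⁻³

T − T₀ = -11.7 K.
Bracket = 1 − α·(-11.7) = 1 + (2.106 × 10⁻³) = 1.0021060.
ρ = 1000 × 1.0021060 = 1002.11 kg m⁻³.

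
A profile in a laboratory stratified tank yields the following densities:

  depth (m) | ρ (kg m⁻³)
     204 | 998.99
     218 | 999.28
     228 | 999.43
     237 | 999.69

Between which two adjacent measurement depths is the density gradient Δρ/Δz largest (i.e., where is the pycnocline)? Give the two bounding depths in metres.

Compute the density gradient over each adjacent pair:
  204–218 m: Δρ/Δz = 0.29/14 = 0.021 kg m⁻⁴
  218–228 m: Δρ/Δz = 0.15/10 = 0.015 kg m⁻⁴
  228–237 m: Δρ/Δz = 0.26/9 = 0.029 kg m⁻⁴
The largest gradient is in the 228–237 m interval — the pycnocline.

228–237 m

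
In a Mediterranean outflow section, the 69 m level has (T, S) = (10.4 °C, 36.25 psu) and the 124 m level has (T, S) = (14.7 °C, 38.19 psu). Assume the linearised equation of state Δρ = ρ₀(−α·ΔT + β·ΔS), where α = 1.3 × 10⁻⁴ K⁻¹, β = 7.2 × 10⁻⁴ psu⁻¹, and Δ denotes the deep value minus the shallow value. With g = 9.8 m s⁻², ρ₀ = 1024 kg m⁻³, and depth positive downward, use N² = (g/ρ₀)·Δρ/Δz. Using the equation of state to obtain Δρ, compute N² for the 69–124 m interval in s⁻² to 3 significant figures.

1.49 × 10⁻⁴ s⁻²

ΔT = +4.3 K, ΔS = +1.94 psu (deep − shallow).
Δρ/ρ₀ = −αΔT + βΔS = -5.59 × 10⁻⁴ + 1.3968 × 10⁻³ = 8.378 × 10⁻⁴, so Δρ ≈ 0.8579 kg m⁻³.
N² = (g/ρ₀)·Δρ/Δz = g·(Δρ/ρ₀)/Δz = 9.8 × 8.378 × 10⁻⁴ / 55 = 1.4928 × 10⁻⁴ s⁻² ≈ 1.49 × 10⁻⁴ s⁻².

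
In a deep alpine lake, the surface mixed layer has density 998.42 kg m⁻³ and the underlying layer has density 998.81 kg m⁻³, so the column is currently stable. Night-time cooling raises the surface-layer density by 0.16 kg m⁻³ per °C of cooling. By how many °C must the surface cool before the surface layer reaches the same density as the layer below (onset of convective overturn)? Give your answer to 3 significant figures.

2.44 °C

Density deficit of the surface layer: 998.81 − 998.42 = 0.39 kg m⁻³.
Required change = 0.39 / 0.16 = 2.44 °C.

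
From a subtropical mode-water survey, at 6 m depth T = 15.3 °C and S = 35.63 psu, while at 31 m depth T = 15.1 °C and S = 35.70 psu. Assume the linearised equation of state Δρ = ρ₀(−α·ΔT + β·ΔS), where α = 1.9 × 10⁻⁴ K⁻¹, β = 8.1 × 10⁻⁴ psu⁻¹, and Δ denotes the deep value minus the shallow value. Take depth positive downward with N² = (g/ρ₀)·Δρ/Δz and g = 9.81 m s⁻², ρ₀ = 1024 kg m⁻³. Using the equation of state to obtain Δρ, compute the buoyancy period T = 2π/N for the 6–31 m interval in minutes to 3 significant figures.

17.2 min

ΔT = -0.2 K, ΔS = +0.07 psu (deep − shallow).
Δρ/ρ₀ = −αΔT + βΔS = 3.80 × 10⁻⁵ + 5.67 × 10⁻⁵ = 9.47 × 10⁻⁵, so Δρ ≈ 0.09697 kg m⁻³.
N² = (g/ρ₀)·Δρ/Δz = g·(Δρ/ρ₀)/Δz = 9.81 × 9.47 × 10⁻⁵ / 25 = 3.7160 × 10⁻⁵ s⁻².
N = √(3.7160 × 10⁻⁵) = 6.0959 × 10⁻³ rad s⁻¹ → T = 2π/N = 1.0307 × 10³ s = 17.178 min ≈ 17.2 min.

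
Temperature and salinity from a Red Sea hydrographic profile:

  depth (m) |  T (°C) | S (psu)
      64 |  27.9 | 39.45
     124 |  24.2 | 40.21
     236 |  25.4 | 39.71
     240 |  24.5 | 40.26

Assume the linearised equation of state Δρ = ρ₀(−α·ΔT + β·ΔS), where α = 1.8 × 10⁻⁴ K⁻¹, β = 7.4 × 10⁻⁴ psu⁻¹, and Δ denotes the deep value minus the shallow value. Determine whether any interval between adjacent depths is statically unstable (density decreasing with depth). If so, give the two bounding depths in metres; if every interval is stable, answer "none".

124–236 m

Evaluate Δρ/ρ₀ = −αΔT + βΔS across each adjacent pair:
  64–124 m: −αΔT+βΔS = −(1.8 × 10⁻⁴)(-3.7)+(7.4 × 10⁻⁴)(+0.76) = 1.2 × 10⁻³ → stable
  124–236 m: −αΔT+βΔS = −(1.8 × 10⁻⁴)(+1.2)+(7.4 × 10⁻⁴)(-0.50) = -5.9 × 10⁻⁴ → UNSTABLE
  236–240 m: −αΔT+βΔS = −(1.8 × 10⁻⁴)(-0.9)+(7.4 × 10⁻⁴)(+0.55) = 5.7 × 10⁻⁴ → stable
The 124–236 m interval has Δρ < 0: lighter water underlies denser water.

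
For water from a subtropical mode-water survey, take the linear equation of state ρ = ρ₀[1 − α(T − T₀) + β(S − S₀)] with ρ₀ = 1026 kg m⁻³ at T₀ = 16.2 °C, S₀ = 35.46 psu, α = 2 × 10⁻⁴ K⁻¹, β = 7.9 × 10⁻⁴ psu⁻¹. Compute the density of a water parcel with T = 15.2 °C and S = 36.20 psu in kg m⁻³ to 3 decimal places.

T − T₀ = -1.0 K, S − S₀ = +0.74 psu.
Bracket = 1 − α·(-1.0) + β·(+0.74) = 1 + (7.846 × 10⁻⁴) = 1.0007846.
ρ = 1026 × 1.0007846 = 1026.805 kg m⁻³.

1026.805 kg m⁻³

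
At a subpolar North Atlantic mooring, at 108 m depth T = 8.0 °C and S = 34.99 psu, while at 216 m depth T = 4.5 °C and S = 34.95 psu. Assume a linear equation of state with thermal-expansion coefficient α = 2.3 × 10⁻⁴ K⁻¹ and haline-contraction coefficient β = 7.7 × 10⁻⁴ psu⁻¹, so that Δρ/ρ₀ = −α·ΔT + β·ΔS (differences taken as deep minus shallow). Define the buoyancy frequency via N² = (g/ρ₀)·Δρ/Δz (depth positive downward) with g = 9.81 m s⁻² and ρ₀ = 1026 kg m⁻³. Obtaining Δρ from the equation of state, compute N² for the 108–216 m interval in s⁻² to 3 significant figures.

ΔT = -3.5 K, ΔS = -0.04 psu (deep − shallow).
Δρ/ρ₀ = −αΔT + βΔS = 8.05 × 10⁻⁴ − 3.08 × 10⁻⁵ = 7.742 × 10⁻⁴, so Δρ ≈ 0.7943 kg m⁻³.
N² = (g/ρ₀)·Δρ/Δz = g·(Δρ/ρ₀)/Δz = 9.81 × 7.742 × 10⁻⁴ / 108 = 7.0323 × 10⁻⁵ s⁻² ≈ 7.03 × 10⁻⁵ s⁻².

7.03 × 10⁻⁵ s⁻²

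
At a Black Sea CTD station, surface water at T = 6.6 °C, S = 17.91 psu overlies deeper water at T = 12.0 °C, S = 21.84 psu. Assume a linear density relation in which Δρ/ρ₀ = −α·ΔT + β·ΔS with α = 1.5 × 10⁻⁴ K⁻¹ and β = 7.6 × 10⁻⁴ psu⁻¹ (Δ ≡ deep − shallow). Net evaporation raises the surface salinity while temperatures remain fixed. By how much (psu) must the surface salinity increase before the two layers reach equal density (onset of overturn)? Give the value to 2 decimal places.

Neutral buoyancy requires −α(T_deep − T_surf) + β(S_deep − S_surf′) = 0.
S_surf′ = S_deep − (α/β)·ΔT = 21.84 − (1.5 × 10⁻⁴/7.6 × 10⁻⁴)·(+5.4) = 20.7742 psu.
Increase required: 20.7742 − 17.91 = 2.8642 psu.

2.86 psu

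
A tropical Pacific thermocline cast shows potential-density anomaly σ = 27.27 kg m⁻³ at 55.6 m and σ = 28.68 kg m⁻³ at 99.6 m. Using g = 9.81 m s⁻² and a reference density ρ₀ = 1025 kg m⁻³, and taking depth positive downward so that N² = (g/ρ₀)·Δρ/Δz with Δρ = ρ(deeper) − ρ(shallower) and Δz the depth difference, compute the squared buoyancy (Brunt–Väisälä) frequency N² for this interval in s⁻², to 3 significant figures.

Δρ = 1028.68 − 1027.27 = 1.41 kg m⁻³ over Δz = 99.6 − 55.6 = 44 m.
N² = (9.81/1025) × (1.41/44) = 3.0670 × 10⁻⁴ s⁻² ≈ 3.07 × 10⁻⁴ s⁻².

3.07 × 10⁻⁴ s⁻²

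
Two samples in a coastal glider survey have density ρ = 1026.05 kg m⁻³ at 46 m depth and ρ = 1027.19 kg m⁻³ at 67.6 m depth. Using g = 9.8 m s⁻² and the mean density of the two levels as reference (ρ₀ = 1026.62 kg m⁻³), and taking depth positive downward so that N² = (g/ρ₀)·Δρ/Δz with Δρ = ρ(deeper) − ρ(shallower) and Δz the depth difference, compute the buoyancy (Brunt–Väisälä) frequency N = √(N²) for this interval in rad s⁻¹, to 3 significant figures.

0.0224 rad s⁻¹

Δρ = 1027.19 − 1026.05 = 1.14 kg m⁻³ over Δz = 67.6 − 46 = 21.6 m.
N² = (9.8/1026.62) × (1.14/21.6) = 5.0381 × 10⁻⁴ s⁻².
N = √(5.0381 × 10⁻⁴) = 0.022446 rad s⁻¹ ≈ 0.0224 rad s⁻¹.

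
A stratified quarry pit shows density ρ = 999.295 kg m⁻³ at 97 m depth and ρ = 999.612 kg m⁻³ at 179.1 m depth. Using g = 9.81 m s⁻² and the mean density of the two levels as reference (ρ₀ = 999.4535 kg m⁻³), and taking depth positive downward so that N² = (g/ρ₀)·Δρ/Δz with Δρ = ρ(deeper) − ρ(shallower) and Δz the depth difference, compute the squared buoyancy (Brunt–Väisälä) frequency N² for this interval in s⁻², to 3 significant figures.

3.79 × 10⁻⁵ s⁻²

Δρ = 999.612 − 999.295 = 0.317 kg m⁻³ over Δz = 179.1 − 97 = 82.1 m.
N² = (9.81/999.4535) × (0.317/82.1) = 3.7899 × 10⁻⁵ s⁻² ≈ 3.79 × 10⁻⁵ s⁻².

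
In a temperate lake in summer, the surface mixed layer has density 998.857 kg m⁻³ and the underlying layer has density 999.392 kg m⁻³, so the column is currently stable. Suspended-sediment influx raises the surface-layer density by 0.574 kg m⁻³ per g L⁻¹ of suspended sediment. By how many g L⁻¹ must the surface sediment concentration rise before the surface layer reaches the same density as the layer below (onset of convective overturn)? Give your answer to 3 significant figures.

0.932 g L⁻¹

Density deficit of the surface layer: 999.392 − 998.857 = 0.535 kg m⁻³.
Required change = 0.535 / 0.574 = 0.932 g L⁻¹.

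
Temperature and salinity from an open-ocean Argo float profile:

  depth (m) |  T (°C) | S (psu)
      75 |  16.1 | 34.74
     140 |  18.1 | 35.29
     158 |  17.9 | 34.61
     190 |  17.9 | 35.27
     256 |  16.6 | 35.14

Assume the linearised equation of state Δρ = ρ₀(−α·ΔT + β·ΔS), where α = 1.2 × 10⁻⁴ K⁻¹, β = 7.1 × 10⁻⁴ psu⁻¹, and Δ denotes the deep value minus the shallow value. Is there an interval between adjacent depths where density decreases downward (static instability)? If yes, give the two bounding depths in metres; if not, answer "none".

140–158 m

Evaluate Δρ/ρ₀ = −αΔT + βΔS across each adjacent pair:
  75–140 m: −αΔT+βΔS = −(1.2 × 10⁻⁴)(+2.0)+(7.1 × 10⁻⁴)(+0.55) = 1.5 × 10⁻⁴ → stable
  140–158 m: −αΔT+βΔS = −(1.2 × 10⁻⁴)(-0.2)+(7.1 × 10⁻⁴)(-0.68) = -4.6 × 10⁻⁴ → UNSTABLE
  158–190 m: −αΔT+βΔS = −(1.2 × 10⁻⁴)(+0.0)+(7.1 × 10⁻⁴)(+0.66) = 4.7 × 10⁻⁴ → stable
  190–256 m: −αΔT+βΔS = −(1.2 × 10⁻⁴)(-1.3)+(7.1 × 10⁻⁴)(-0.13) = 6.4 × 10⁻⁵ → stable
The 140–158 m interval has Δρ < 0: lighter water underlies denser water.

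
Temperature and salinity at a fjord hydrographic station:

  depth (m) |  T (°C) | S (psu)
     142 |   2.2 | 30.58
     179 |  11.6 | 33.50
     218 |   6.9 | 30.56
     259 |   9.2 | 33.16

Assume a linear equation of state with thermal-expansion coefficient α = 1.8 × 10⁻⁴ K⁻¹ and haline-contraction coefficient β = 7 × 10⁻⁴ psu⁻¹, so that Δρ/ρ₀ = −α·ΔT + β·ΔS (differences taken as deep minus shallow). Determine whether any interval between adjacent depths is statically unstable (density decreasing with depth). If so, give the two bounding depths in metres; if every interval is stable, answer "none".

179–218 m

Evaluate Δρ/ρ₀ = −αΔT + βΔS across each adjacent pair:
  142–179 m: −αΔT+βΔS = −(1.8 × 10⁻⁴)(+9.4)+(7 × 10⁻⁴)(+2.92) = 3.5 × 10⁻⁴ → stable
  179–218 m: −αΔT+βΔS = −(1.8 × 10⁻⁴)(-4.7)+(7 × 10⁻⁴)(-2.94) = -1.2 × 10⁻³ → UNSTABLE
  218–259 m: −αΔT+βΔS = −(1.8 × 10⁻⁴)(+2.3)+(7 × 10⁻⁴)(+2.60) = 1.4 × 10⁻³ → stable
The 179–218 m interval has Δρ < 0: lighter water underlies denser water.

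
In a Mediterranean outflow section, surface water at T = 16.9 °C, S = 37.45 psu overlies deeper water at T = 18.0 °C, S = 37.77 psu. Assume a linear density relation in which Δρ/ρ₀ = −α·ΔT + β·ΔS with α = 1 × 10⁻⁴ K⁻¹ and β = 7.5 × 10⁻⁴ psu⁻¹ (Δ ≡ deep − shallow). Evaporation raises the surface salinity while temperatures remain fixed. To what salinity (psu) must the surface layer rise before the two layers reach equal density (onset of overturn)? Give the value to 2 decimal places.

Neutral buoyancy requires −α(T_deep − T_surf) + β(S_deep − S_surf′) = 0.
S_surf′ = S_deep − (α/β)·ΔT = 37.77 − (1 × 10⁻⁴/7.5 × 10⁻⁴)·(+1.1) = 37.6233 psu.
Increase required: 37.6233 − 37.45 = 0.1733 psu.

37.62 psu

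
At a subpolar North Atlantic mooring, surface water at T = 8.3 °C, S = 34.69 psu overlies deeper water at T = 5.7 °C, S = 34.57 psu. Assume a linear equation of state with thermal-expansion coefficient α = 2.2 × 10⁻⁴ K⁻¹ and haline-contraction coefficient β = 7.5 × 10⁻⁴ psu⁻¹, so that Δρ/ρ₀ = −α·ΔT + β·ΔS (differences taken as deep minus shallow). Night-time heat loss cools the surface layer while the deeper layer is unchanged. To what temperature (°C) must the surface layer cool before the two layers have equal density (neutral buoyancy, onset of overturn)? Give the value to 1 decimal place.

Neutral buoyancy requires Δρ = 0, i.e. −α(T_deep − T_surf′) + β(S_deep − S_surf) = 0.
T_surf′ = T_deep − (β/α)·ΔS = 5.7 − (7.5 × 10⁻⁴/2.2 × 10⁻⁴)·(-0.12) = 6.109 °C.
Cooling required: 8.3 − (6.109) = 2.191 °C.

6.1 °C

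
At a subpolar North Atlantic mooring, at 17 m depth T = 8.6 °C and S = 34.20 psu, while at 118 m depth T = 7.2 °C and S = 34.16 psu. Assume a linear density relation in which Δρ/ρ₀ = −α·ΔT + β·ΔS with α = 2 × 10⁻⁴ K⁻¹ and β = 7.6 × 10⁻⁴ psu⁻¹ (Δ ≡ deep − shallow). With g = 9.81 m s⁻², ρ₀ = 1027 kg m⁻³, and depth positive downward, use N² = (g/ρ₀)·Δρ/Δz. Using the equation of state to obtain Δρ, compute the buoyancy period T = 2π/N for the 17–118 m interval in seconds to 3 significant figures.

1.28 × 10³ s

ΔT = -1.4 K, ΔS = -0.04 psu (deep − shallow).
Δρ/ρ₀ = −αΔT + βΔS = 2.80 × 10⁻⁴ − 3.04 × 10⁻⁵ = 2.496 × 10⁻⁴, so Δρ ≈ 0.2563 kg m⁻³.
N² = (g/ρ₀)·Δρ/Δz = g·(Δρ/ρ₀)/Δz = 9.81 × 2.496 × 10⁻⁴ / 101 = 2.4243 × 10⁻⁵ s⁻².
N = √(2.4243 × 10⁻⁵) = 4.9237 × 10⁻³ rad s⁻¹ → T = 2π/N = 1.2761 × 10³ s ≈ 1.28 × 10³ s.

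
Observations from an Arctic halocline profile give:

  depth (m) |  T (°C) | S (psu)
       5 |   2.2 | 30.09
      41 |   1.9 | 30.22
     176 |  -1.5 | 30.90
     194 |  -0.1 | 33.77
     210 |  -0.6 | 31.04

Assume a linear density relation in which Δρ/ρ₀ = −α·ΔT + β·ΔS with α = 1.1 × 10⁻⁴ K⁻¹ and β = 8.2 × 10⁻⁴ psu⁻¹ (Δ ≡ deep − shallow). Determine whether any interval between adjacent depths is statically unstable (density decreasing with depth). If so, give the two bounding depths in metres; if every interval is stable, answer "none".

194–210 m

Evaluate Δρ/ρ₀ = −αΔT + βΔS across each adjacent pair:
  5–41 m: −αΔT+βΔS = −(1.1 × 10⁻⁴)(-0.3)+(8.2 × 10⁻⁴)(+0.13) = 1.4 × 10⁻⁴ → stable
  41–176 m: −αΔT+βΔS = −(1.1 × 10⁻⁴)(-3.4)+(8.2 × 10⁻⁴)(+0.68) = 9.3 × 10⁻⁴ → stable
  176–194 m: −αΔT+βΔS = −(1.1 × 10⁻⁴)(+1.4)+(8.2 × 10⁻⁴)(+2.87) = 2.2 × 10⁻³ → stable
  194–210 m: −αΔT+βΔS = −(1.1 × 10⁻⁴)(-0.5)+(8.2 × 10⁻⁴)(-2.73) = -2.2 × 10⁻³ → UNSTABLE
The 194–210 m interval has Δρ < 0: lighter water underlies denser water.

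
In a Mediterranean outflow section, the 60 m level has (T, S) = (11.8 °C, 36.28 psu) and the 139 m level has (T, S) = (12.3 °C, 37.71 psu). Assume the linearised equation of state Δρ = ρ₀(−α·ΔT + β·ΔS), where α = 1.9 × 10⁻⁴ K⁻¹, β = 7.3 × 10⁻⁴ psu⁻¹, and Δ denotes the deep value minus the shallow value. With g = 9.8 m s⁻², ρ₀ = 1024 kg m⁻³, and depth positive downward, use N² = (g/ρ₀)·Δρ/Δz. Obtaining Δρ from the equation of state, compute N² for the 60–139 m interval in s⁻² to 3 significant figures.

1.18 × 10⁻⁴ s⁻²

ΔT = +0.5 K, ΔS = +1.43 psu (deep − shallow).
Δρ/ρ₀ = −αΔT + βΔS = -9.50 × 10⁻⁵ + 1.0439 × 10⁻³ = 9.489 × 10⁻⁴, so Δρ ≈ 0.9717 kg m⁻³.
N² = (g/ρ₀)·Δρ/Δz = g·(Δρ/ρ₀)/Δz = 9.8 × 9.489 × 10⁻⁴ / 79 = 1.1771 × 10⁻⁴ s⁻² ≈ 1.18 × 10⁻⁴ s⁻².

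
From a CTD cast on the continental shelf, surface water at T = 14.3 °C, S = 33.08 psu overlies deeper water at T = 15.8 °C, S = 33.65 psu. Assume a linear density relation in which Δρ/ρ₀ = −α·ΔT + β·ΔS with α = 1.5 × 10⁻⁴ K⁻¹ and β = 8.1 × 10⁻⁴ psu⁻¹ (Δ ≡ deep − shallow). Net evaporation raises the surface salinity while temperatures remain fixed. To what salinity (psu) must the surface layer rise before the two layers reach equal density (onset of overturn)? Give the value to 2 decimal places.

Neutral buoyancy requires −α(T_deep − T_surf) + β(S_deep − S_surf′) = 0.
S_surf′ = S_deep − (α/β)·ΔT = 33.65 − (1.5 × 10⁻⁴/8.1 × 10⁻⁴)·(+1.5) = 33.3722 psu.
Increase required: 33.3722 − 33.08 = 0.2922 psu.

33.37 psu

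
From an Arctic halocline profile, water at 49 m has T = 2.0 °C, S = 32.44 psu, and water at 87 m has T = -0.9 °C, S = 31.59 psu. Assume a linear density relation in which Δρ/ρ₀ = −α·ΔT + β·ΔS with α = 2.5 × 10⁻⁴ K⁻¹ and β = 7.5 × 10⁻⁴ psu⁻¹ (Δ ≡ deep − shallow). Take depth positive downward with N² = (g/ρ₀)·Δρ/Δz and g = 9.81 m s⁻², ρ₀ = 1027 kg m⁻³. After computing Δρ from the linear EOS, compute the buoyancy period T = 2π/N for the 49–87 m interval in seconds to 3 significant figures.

1.32 × 10³ s

ΔT = -2.9 K, ΔS = -0.85 psu (deep − shallow).
Δρ/ρ₀ = −αΔT + βΔS = 7.25 × 10⁻⁴ − 6.375 × 10⁻⁴ = 8.75 × 10⁻⁵, so Δρ ≈ 0.08986 kg m⁻³.
N² = (g/ρ₀)·Δρ/Δz = g·(Δρ/ρ₀)/Δz = 9.81 × 8.75 × 10⁻⁵ / 38 = 2.2589 × 10⁻⁵ s⁻².
N = √(2.2589 × 10⁻⁵) = 4.7528 × 10⁻³ rad s⁻¹ → T = 2π/N = 1.3220 × 10³ s ≈ 1.32 × 10³ s.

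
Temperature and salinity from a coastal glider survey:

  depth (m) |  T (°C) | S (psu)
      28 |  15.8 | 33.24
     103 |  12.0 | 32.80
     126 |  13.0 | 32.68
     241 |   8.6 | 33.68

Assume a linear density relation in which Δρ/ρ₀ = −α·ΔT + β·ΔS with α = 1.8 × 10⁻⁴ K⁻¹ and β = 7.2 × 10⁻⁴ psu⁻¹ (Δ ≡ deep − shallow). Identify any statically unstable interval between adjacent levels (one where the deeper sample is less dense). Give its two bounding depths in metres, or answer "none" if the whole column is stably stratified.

103–126 m

Evaluate Δρ/ρ₀ = −αΔT + βΔS across each adjacent pair:
  28–103 m: −αΔT+βΔS = −(1.8 × 10⁻⁴)(-3.8)+(7.2 × 10⁻⁴)(-0.44) = 3.7 × 10⁻⁴ → stable
  103–126 m: −αΔT+βΔS = −(1.8 × 10⁻⁴)(+1.0)+(7.2 × 10⁻⁴)(-0.12) = -2.7 × 10⁻⁴ → UNSTABLE
  126–241 m: −αΔT+βΔS = −(1.8 × 10⁻⁴)(-4.4)+(7.2 × 10⁻⁴)(+1.00) = 1.5 × 10⁻³ → stable
The 103–126 m interval has Δρ < 0: lighter water underlies denser water.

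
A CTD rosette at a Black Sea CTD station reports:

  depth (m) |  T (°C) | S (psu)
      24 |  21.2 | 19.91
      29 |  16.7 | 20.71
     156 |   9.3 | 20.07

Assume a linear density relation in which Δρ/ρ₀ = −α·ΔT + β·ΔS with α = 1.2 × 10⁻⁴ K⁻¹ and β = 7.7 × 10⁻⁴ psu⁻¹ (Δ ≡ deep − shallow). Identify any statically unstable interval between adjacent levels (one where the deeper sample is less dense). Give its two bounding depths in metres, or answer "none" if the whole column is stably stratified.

none

Evaluate Δρ/ρ₀ = −αΔT + βΔS across each adjacent pair:
  24–29 m: −αΔT+βΔS = −(1.2 × 10⁻⁴)(-4.5)+(7.7 × 10⁻⁴)(+0.80) = 1.2 × 10⁻³ → stable
  29–156 m: −αΔT+βΔS = −(1.2 × 10⁻⁴)(-7.4)+(7.7 × 10⁻⁴)(-0.64) = 4.0 × 10⁻⁴ → stable
Every interval has Δρ > 0: the column is stably stratified throughout.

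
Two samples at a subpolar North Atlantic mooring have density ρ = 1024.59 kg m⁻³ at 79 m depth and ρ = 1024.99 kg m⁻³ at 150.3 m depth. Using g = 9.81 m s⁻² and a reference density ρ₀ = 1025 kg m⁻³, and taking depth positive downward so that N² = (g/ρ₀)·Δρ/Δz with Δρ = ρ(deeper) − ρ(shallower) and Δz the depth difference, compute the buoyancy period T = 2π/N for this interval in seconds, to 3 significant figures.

857 s

Δρ = 1024.99 − 1024.59 = 0.40 kg m⁻³ over Δz = 150.3 − 79 = 71.3 m.
N² = (9.81/1025) × (0.40/71.3) = 5.3693 × 10⁻⁵ s⁻².
N = √(5.3693 × 10⁻⁵) = 7.3276 × 10⁻³ rad s⁻¹, so T = 2π/N = 857.47 s ≈ 857 s.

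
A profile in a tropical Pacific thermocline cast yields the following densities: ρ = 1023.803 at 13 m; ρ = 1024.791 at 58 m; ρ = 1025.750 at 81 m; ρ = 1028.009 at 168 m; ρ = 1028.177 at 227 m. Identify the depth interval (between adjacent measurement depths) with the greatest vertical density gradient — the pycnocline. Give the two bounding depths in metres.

Compute the density gradient over each adjacent pair:
  13–58 m: Δρ/Δz = 0.988/45 = 0.022 kg m⁻⁴
  58–81 m: Δρ/Δz = 0.959/23 = 0.042 kg m⁻⁴
  81–168 m: Δρ/Δz = 2.259/87 = 0.026 kg m⁻⁴
  168–227 m: Δρ/Δz = 0.168/59 = 2.8 × 10⁻³ kg m⁻⁴
The largest gradient is in the 58–81 m interval — the pycnocline.

58–81 m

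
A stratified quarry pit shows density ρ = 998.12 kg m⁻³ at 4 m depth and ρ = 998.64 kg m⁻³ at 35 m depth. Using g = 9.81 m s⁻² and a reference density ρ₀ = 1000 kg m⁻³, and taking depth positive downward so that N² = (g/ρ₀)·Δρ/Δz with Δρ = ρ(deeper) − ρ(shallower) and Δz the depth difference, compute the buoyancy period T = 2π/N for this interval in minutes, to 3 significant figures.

8.16 min

Δρ = 998.64 − 998.12 = 0.52 kg m⁻³ over Δz = 35 − 4 = 31 m.
N² = (9.81/1000) × (0.52/31) = 1.6455 × 10⁻⁴ s⁻².
N = √(1.6455 × 10⁻⁴) = 0.012828 rad s⁻¹, so T = 2π/N = 489.80 s = 8.1633 min ≈ 8.16 min.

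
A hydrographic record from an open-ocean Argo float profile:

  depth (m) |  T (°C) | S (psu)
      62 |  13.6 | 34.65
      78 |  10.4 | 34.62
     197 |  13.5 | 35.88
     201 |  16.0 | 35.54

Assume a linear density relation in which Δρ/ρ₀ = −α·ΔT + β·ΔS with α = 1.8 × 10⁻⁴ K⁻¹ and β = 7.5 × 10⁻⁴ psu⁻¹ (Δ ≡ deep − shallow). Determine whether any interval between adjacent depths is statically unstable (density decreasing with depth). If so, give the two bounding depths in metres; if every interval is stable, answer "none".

197–201 m

Evaluate Δρ/ρ₀ = −αΔT + βΔS across each adjacent pair:
  62–78 m: −αΔT+βΔS = −(1.8 × 10⁻⁴)(-3.2)+(7.5 × 10⁻⁴)(-0.03) = 5.5 × 10⁻⁴ → stable
  78–197 m: −αΔT+βΔS = −(1.8 × 10⁻⁴)(+3.1)+(7.5 × 10⁻⁴)(+1.26) = 3.9 × 10⁻⁴ → stable
  197–201 m: −αΔT+βΔS = −(1.8 × 10⁻⁴)(+2.5)+(7.5 × 10⁻⁴)(-0.34) = -7.1 × 10⁻⁴ → UNSTABLE
The 197–201 m interval has Δρ < 0: lighter water underlies denser water.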